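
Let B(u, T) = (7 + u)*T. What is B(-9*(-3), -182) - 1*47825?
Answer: -54013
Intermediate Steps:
B(u, T) = T*(7 + u)
B(-9*(-3), -182) - 1*47825 = -182*(7 - 9*(-3)) - 1*47825 = -182*(7 + 27) - 47825 = -182*34 - 47825 = -6188 - 47825 = -54013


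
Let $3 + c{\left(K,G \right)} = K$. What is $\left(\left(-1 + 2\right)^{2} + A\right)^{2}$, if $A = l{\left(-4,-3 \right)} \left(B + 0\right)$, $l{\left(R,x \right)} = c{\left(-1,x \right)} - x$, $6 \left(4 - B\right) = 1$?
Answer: $\frac{289}{36} \approx 8.0278$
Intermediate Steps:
$B = \frac{23}{6}$ ($B = 4 - \frac{1}{6} = \frac{23}{6} \approx 3.8333$)
$c{\left(K,G \right)} = -3 + K$
$l{\left(R,x \right)} = -4 - x$ ($l{\left(R,x \right)} = \left(-3 - 1\right) - x = -4 - x$)
$A = - \frac{23}{6}$ ($A = \left(-4 - -3\right) \left(\frac{23}{6} + 0\right) = \left(-4 + 3\right) \frac{23}{6} = \left(-1\right) \frac{23}{6} = - \frac{23}{6} \approx -3.8333$)
$\left(\left(-1 + 2\right)^{2} + A\right)^{2} = \left(\left(-1 + 2\right)^{2} - \frac{23}{6}\right)^{2} = \left(1^{2} - \frac{23}{6}\right)^{2} = \left(1 - \frac{23}{6}\right)^{2} = \left(- \frac{17}{6}\right)^{2} = \frac{289}{36}$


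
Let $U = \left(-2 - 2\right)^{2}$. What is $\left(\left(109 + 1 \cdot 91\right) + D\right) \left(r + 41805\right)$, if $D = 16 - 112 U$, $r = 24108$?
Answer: $-103878888$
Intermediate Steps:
$U = 16$ ($U = \left(-4\right)^{2} = 16$)
$D = -1776$ ($D = 16 - 1792 = -1776$)
$\left(\left(109 + 1 \cdot 91\right) + D\right) \left(r + 41805\right) = \left(\left(109 + 1 \cdot 91\right) - 1776\right) \left(24108 + 41805\right) = \left(\left(109 + 91\right) - 1776\right) 65913 = \left(200 - 1776\right) 65913 = \left(-1576\right) 65913 = -103878888$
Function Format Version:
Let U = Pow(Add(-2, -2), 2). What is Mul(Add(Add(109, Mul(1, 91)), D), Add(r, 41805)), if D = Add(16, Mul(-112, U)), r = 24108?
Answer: -103878888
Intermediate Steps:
U = 16 (U = Pow(-4, 2) = 16)
D = -1776 (D = Add(16, Mul(-112, 16)) = Add(16, -1792) = -1776)
Mul(Add(Add(109, Mul(1, 91)), D), Add(r, 41805)) = Mul(Add(Add(109, Mul(1, 91)), -1776), Add(24108, 41805)) = Mul(Add(Add(109, 91), -1776), 65913) = Mul(Add(200, -1776), 65913) = Mul(-1576, 65913) = -103878888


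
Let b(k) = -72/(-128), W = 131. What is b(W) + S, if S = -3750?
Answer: -59991/16 ≈ -3749.4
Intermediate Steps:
b(k) = 9/16 (b(k) = -72*(-1/128) = 9/16)
b(W) + S = 9/16 - 3750 = -59991/16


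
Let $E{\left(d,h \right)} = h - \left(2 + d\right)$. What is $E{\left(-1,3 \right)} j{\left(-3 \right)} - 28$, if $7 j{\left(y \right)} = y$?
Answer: $- \frac{202}{7} \approx -28.857$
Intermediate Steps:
$j{\left(y \right)} = \frac{y}{7}$
$E{\left(d,h \right)} = -2 + h - d$
$E{\left(-1,3 \right)} j{\left(-3 \right)} - 28 = \left(-2 + 3 - -1\right) \frac{1}{7} \left(-3\right) - 28 = \left(-2 + 3 + 1\right) \left(- \frac{3}{7}\right) - 28 = 2 \left(- \frac{3}{7}\right) - 28 = - \frac{6}{7} - 28 = - \frac{202}{7}$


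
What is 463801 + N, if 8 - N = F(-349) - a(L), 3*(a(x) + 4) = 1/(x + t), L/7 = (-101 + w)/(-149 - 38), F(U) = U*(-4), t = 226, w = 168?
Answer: 57976378198/125379 ≈ 4.6241e+5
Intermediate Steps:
F(U) = -4*U
L = -469/187 (L = 7*((-101 + 168)/(-149 - 38)) = 7*(67/(-187)) = 7*(67*(-1/187)) = 7*(-67/187) = -469/187 ≈ -2.5080)
a(x) = -4 + 1/(3*(226 + x)) (a(x) = -4 + 1/(3*(x + 226)) = -4 + 1/(3*(226 + x)))
N = -174527381/125379 (N = 8 - (-4*(-349) - (-2711 - 12*(-469/187))/(3*(226 - 469/187))) = 8 - (1396 - (-2711 + 5628/187)/(3*41793/187)) = 8 - (1396 - 187*(-501329)/(3*41793*187)) = 8 - (1396 - 1*(-501329/125379)) = 8 - (1396 + 501329/125379) = 8 - 1*175530413/125379 = 8 - 175530413/125379 = -174527381/125379 ≈ -1392.0)
463801 + N = 463801 - 174527381/125379 = 57976378198/125379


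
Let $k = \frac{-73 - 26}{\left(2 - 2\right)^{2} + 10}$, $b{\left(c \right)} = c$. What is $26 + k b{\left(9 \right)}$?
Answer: $- \frac{631}{10} \approx -63.1$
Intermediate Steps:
$k = - \frac{99}{10}$ ($k = - \frac{99}{0^{2} + 10} = - \frac{99}{0 + 10} = - \frac{99}{10} \approx -9.9$)
$26 + k b{\left(9 \right)} = 26 - \frac{891}{10} = - \frac{631}{10}$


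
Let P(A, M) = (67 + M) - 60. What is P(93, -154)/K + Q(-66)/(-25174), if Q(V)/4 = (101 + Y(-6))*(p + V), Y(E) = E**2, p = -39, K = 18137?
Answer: 74278743/32612917 ≈ 2.2776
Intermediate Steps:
P(A, M) = 7 + M
Q(V) = -21372 + 548*V (Q(V) = 4*((101 + (-6)**2)*(-39 + V)) = 4*((101 + 36)*(-39 + V)) = 4*(137*(-39 + V)) = 4*(-5343 + 137*V) = -21372 + 548*V)
P(93, -154)/K + Q(-66)/(-25174) = (7 - 154)/18137 + (-21372 + 548*(-66))/(-25174) = -147*1/18137 + (-21372 - 36168)*(-1/25174) = -21/2591 - 57540*(-1/25174) = -21/2591 + 28770/12587 = 74278743/32612917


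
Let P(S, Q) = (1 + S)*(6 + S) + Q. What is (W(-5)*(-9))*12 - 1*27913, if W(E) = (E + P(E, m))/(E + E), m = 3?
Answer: -139889/5 ≈ -27978.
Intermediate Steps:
P(S, Q) = Q + (1 + S)*(6 + S)
W(E) = (9 + E² + 8*E)/(2*E) (W(E) = (E + (6 + 3 + E² + 7*E))/(E + E) = (E + (9 + E² + 7*E))/((2*E)) = (9 + E² + 8*E)*(1/(2*E)) = (9 + E² + 8*E)/(2*E))
(W(-5)*(-9))*12 - 1*27913 = ((4 + (½)*(-5) + (9/2)/(-5))*(-9))*12 - 1*27913 = ((4 - 5/2 + (9/2)*(-⅕))*(-9))*12 - 27913 = ((4 - 5/2 - 9/10)*(-9))*12 - 27913 = ((⅗)*(-9))*12 - 27913 = -27/5*12 - 27913 = -324/5 - 27913 = -139889/5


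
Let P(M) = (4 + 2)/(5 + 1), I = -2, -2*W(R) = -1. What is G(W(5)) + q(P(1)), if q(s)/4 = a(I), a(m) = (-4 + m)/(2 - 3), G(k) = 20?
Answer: 44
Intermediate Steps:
W(R) = ½ (W(R) = -½*(-1) = ½)
a(m) = 4 - m (a(m) = (-4 + m)/(-1) = (-4 + m)*(-1) = 4 - m)
P(M) = 1 (P(M) = 6/6 = 6*(⅙) = 1)
q(s) = 24 (q(s) = 4*(4 - 1*(-2)) = 4*(4 + 2) = 4*6 = 24)
G(W(5)) + q(P(1)) = 20 + 24 = 44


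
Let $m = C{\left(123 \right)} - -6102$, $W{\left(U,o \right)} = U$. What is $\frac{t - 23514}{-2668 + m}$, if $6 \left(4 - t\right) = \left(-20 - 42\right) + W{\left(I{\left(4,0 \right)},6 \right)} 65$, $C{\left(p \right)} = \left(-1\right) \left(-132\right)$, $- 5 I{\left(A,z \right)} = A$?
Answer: $- \frac{23491}{3566} \approx -6.5875$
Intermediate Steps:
$I{\left(A,z \right)} = - \frac{A}{5}$
$C{\left(p \right)} = 132$
$m = 6234$ ($m = 132 - -6102 = 132 + 6102 = 6234$)
$t = 23$ ($t = 4 - \frac{\left(-20 - 42\right) + \left(- \frac{1}{5}\right) 4 \cdot 65}{6} = 4 - \frac{\left(-20 - 42\right) - 52}{6} = 4 - \frac{-62 - 52}{6} = 4 - -19 = 4 + 19 = 23$)
$\frac{t - 23514}{-2668 + m} = \frac{23 - 23514}{-2668 + 6234} = - \frac{23491}{3566}$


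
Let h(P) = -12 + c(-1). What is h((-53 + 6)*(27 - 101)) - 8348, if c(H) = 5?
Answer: -8355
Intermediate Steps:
h(P) = -7 (h(P) = -12 + 5 = -7)
h((-53 + 6)*(27 - 101)) - 8348 = -7 - 8348 = -8355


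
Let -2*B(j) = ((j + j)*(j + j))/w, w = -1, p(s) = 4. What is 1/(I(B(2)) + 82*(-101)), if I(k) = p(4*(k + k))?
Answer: -1/8278 ≈ -0.00012080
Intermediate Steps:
B(j) = 2*j**2 (B(j) = -(j + j)*(j + j)/(2*(-1)) = -(2*j)*(2*j)*(-1)/2 = -4*j**2*(-1)/2 = -(-2)*j**2 = 2*j**2)
I(k) = 4
1/(I(B(2)) + 82*(-101)) = 1/(4 + 82*(-101)) = 1/(4 - 8282) = 1/(-8278) = -1/8278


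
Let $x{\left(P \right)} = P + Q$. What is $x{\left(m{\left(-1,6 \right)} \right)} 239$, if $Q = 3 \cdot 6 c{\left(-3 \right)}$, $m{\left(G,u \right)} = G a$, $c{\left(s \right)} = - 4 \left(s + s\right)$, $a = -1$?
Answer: $103487$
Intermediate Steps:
$c{\left(s \right)} = - 8 s$ ($c{\left(s \right)} = - 4 \cdot 2 s = - 8 s$)
$m{\left(G,u \right)} = - G$ ($m{\left(G,u \right)} = G \left(-1\right) = - G$)
$Q = 432$ ($Q = 3 \cdot 6 \left(\left(-8\right) \left(-3\right)\right) = 18 \cdot 24 = 432$)
$x{\left(P \right)} = 432 + P$ ($x{\left(P \right)} = P + 432 = 432 + P$)
$x{\left(m{\left(-1,6 \right)} \right)} 239 = \left(432 - -1\right) 239 = \left(432 + 1\right) 239 = 433 \cdot 239 = 103487$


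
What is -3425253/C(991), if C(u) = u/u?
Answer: -3425253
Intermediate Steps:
C(u) = 1
-3425253/C(991) = -3425253/1 = -3425253*1 = -3425253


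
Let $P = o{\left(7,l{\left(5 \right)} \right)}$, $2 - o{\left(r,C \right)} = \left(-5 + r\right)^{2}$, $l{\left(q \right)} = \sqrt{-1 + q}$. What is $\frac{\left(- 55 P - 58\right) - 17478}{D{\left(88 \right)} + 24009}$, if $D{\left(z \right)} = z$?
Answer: $- \frac{17426}{24097} \approx -0.72316$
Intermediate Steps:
$o{\left(r,C \right)} = 2 - \left(-5 + r\right)^{2}$
$P = -2$ ($P = 2 - \left(-5 + 7\right)^{2} = 2 - 2^{2} = 2 - 4 = -2$)
$\frac{\left(- 55 P - 58\right) - 17478}{D{\left(88 \right)} + 24009} = \frac{\left(\left(-55\right) \left(-2\right) - 58\right) - 17478}{88 + 24009} = \frac{\left(110 - 58\right) - 17478}{24097} = \left(52 - 17478\right) \frac{1}{24097} = \left(-17426\right) \frac{1}{24097} = - \frac{17426}{24097}$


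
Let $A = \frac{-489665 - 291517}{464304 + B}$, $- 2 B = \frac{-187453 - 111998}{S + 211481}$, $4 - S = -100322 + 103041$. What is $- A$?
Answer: $\frac{108722827608}{64620692393} \approx 1.6825$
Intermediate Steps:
$S = -2715$ ($S = 4 - \left(-100322 + 103041\right) = 4 - 2719 = -2715$)
$B = \frac{299451}{417532}$ ($B = - \frac{\left(-187453 - 111998\right) \frac{1}{-2715 + 211481}}{2} = - \frac{\left(-299451\right) \frac{1}{208766}}{2} = \left(- \frac{1}{2}\right) \left(- \frac{299451}{208766}\right) = \frac{299451}{417532} \approx 0.71719$)
$A = - \frac{108722827608}{64620692393}$ ($A = \frac{-489665 - 291517}{464304 + \frac{299451}{417532}} = - \frac{781182}{\frac{193862077179}{417532}} = \left(-781182\right) \frac{417532}{193862077179} = - \frac{108722827608}{64620692393} \approx -1.6825$)
$- A = \left(-1\right) \left(- \frac{108722827608}{64620692393}\right) = \frac{108722827608}{64620692393}$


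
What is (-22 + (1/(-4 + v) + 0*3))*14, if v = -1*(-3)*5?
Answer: -3374/11 ≈ -306.73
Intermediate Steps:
v = 15 (v = 3*5 = 15)
(-22 + (1/(-4 + v) + 0*3))*14 = (-22 + (1/(-4 + 15) + 0*3))*14 = (-22 + (1/11 + 0))*14 = (-22 + 1/11)*14 = -241/11*14 = -3374/11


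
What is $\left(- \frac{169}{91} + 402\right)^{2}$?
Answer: $\frac{7845601}{49} \approx 1.6011 \cdot 10^{5}$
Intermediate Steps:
$\left(- \frac{169}{91} + 402\right)^{2} = \left(\left(-169\right) \frac{1}{91} + 402\right)^{2} = \left(- \frac{13}{7} + 402\right)^{2} = \left(\frac{2801}{7}\right)^{2} = \frac{7845601}{49}$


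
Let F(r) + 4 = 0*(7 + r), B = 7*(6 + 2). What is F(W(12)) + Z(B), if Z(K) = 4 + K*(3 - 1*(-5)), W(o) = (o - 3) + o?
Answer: 448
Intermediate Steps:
B = 56 (B = 7*8 = 56)
W(o) = -3 + 2*o (W(o) = (-3 + o) + o = -3 + 2*o)
Z(K) = 4 + 8*K (Z(K) = 4 + K*(3 + 5) = 4 + K*8 = 4 + 8*K)
F(r) = -4 (F(r) = -4 + 0*(7 + r) = -4 + 0 = -4)
F(W(12)) + Z(B) = -4 + (4 + 8*56) = -4 + (4 + 448) = -4 + 452 = 448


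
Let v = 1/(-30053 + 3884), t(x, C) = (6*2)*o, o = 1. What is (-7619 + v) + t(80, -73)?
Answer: -199067584/26169 ≈ -7607.0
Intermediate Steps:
t(x, C) = 12 (t(x, C) = (6*2)*1 = 12*1 = 12)
v = -1/26169 (v = 1/(-26169) = -1/26169 ≈ -3.8213e-5)
(-7619 + v) + t(80, -73) = (-7619 - 1/26169) + 12 = -199381612/26169 + 12 = -199067584/26169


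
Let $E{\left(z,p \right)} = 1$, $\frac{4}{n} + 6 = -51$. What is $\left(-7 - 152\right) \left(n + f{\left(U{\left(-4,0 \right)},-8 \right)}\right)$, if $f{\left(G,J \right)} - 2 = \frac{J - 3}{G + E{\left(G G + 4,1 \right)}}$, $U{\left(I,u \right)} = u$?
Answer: $\frac{27401}{19} \approx 1442.2$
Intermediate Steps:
$n = - \frac{4}{57}$ ($n = \frac{4}{-6 - 51} = \frac{4}{-57} = 4 \left(- \frac{1}{57}\right) = - \frac{4}{57} \approx -0.070175$)
$f{\left(G,J \right)} = 2 + \frac{-3 + J}{1 + G}$ ($f{\left(G,J \right)} = 2 + \frac{J - 3}{G + 1} = 2 + \frac{-3 + J}{1 + G}$)
$\left(-7 - 152\right) \left(n + f{\left(U{\left(-4,0 \right)},-8 \right)}\right) = \left(-7 - 152\right) \left(- \frac{4}{57} + \frac{-1 - 8 + 2 \cdot 0}{1 + 0}\right) = - 159 \left(- \frac{4}{57} + \frac{-1 - 8 + 0}{1}\right) = - 159 \left(- \frac{4}{57} + 1 \left(-9\right)\right) = - 159 \left(- \frac{4}{57} - 9\right) = \left(-159\right) \left(- \frac{517}{57}\right) = \frac{27401}{19}$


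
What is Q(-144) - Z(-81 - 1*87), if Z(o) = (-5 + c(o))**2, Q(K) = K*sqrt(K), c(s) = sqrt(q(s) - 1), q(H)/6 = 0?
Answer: -24 - 1718*I ≈ -24.0 - 1718.0*I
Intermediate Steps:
q(H) = 0 (q(H) = 6*0 = 0)
c(s) = I (c(s) = sqrt(0 - 1) = sqrt(-1) = I)
Q(K) = K**(3/2)
Z(o) = (-5 + I)**2
Q(-144) - Z(-81 - 1*87) = (-144)**(3/2) - (5 - I)**2 = -1728*I - (5 - I)**2 = -(5 - I)**2 - 1728*I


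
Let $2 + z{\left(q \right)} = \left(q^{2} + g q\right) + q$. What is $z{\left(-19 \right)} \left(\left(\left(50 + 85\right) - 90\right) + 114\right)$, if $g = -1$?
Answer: $57081$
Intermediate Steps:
$z{\left(q \right)} = -2 + q^{2}$ ($z{\left(q \right)} = -2 + \left(\left(q^{2} - q\right) + q\right) = -2 + q^{2}$)
$z{\left(-19 \right)} \left(\left(\left(50 + 85\right) - 90\right) + 114\right) = \left(-2 + \left(-19\right)^{2}\right) \left(\left(\left(50 + 85\right) - 90\right) + 114\right) = \left(-2 + 361\right) \left(\left(135 - 90\right) + 114\right) = 359 \left(45 + 114\right) = 359 \cdot 159 = 57081$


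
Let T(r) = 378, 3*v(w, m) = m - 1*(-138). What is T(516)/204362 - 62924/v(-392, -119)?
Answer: -19288908141/1941439 ≈ -9935.4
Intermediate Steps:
v(w, m) = 46 + m/3 (v(w, m) = (m - 1*(-138))/3 = (m + 138)/3 = (138 + m)/3 = 46 + m/3)
T(516)/204362 - 62924/v(-392, -119) = 378/204362 - 62924/(46 + (1/3)*(-119)) = 378*(1/204362) - 62924/(46 - 119/3) = 189/102181 - 62924/19/3 = 189/102181 - 62924*3/19 = 189/102181 - 188772/19 = -19288908141/1941439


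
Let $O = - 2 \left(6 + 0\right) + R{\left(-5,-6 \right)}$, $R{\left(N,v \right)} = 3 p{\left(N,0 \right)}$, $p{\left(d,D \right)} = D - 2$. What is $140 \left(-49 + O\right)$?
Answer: $-9380$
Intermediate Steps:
$p{\left(d,D \right)} = -2 + D$
$R{\left(N,v \right)} = -6$ ($R{\left(N,v \right)} = 3 \left(-2 + 0\right) = 3 \left(-2\right) = -6$)
$O = -18$ ($O = - 2 \left(6 + 0\right) - 6 = \left(-2\right) 6 - 6 = -12 - 6 = -18$)
$140 \left(-49 + O\right) = 140 \left(-49 - 18\right) = 140 \left(-67\right) = -9380$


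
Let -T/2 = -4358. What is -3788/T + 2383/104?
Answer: 5094069/226616 ≈ 22.479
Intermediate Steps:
T = 8716 (T = -2*(-4358) = 8716)
-3788/T + 2383/104 = -3788/8716 + 2383/104 = -3788*1/8716 + 2383*(1/104) = -947/2179 + 2383/104 = 5094069/226616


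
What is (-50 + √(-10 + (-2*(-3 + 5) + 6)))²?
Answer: 2492 - 200*I*√2 ≈ 2492.0 - 282.84*I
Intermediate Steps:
(-50 + √(-10 + (-2*(-3 + 5) + 6)))² = (-50 + √(-10 + (-2*2 + 6)))² = (-50 + √(-10 + (-4 + 6)))² = (-50 + √(-10 + 2))² = (-50 + √(-8))² = (-50 + 2*I*√2)²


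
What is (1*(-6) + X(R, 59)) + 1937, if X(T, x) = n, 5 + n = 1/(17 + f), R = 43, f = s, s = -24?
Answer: 13481/7 ≈ 1925.9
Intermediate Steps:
f = -24
n = -36/7 (n = -5 + 1/(17 - 24) = -5 + 1/(-7) = -5 - ⅐ = -36/7 ≈ -5.1429)
X(T, x) = -36/7
(1*(-6) + X(R, 59)) + 1937 = (1*(-6) - 36/7) + 1937 = (-6 - 36/7) + 1937 = -78/7 + 1937 = 13481/7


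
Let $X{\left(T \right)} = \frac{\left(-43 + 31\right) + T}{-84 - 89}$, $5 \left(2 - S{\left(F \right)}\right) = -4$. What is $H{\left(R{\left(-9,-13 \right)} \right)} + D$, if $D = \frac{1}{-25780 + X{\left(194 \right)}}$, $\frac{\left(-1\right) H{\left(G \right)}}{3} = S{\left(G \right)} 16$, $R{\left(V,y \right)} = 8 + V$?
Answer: $- \frac{2997202849}{22300610} \approx -134.4$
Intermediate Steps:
$S{\left(F \right)} = \frac{14}{5}$ ($S{\left(F \right)} = 2 - - \frac{4}{5} = 2 + \frac{4}{5} = \frac{14}{5}$)
$X{\left(T \right)} = \frac{12}{173} - \frac{T}{173}$ ($X{\left(T \right)} = \frac{-12 + T}{-173} = \left(-12 + T\right) \left(- \frac{1}{173}\right) = \frac{12}{173} - \frac{T}{173}$)
$H{\left(G \right)} = - \frac{672}{5}$ ($H{\left(G \right)} = - 3 \cdot \frac{14}{5} \cdot 16 = \left(-3\right) \frac{224}{5} = - \frac{672}{5}$)
$D = - \frac{173}{4460122}$ ($D = \frac{1}{-25780 + \left(\frac{12}{173} - \frac{194}{173}\right)} = \frac{1}{-25780 - \frac{182}{173}} = \frac{1}{- \frac{4460122}{173}} = - \frac{173}{4460122} \approx -3.8788 \cdot 10^{-5}$)
$H{\left(R{\left(-9,-13 \right)} \right)} + D = - \frac{672}{5} - \frac{173}{4460122} = - \frac{2997202849}{22300610}$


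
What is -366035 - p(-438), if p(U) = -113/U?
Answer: -160323443/438 ≈ -3.6604e+5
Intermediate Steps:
-366035 - p(-438) = -366035 - (-113)/(-438) = -366035 - (-113)*(-1)/438 = -366035 - 1*113/438 = -366035 - 113/438 = -160323443/438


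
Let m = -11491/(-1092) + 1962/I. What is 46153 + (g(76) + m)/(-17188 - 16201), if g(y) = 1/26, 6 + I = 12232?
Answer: 10286801966399251/222884797044 ≈ 46153.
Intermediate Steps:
I = 12226 (I = -6 + 12232 = 12226)
g(y) = 1/26
m = 71315735/6675396 (m = -11491/(-1092) + 1962/12226 = -11491*(-1/1092) + 1962*(1/12226) = 11491/1092 + 981/6113 = 71315735/6675396 ≈ 10.683)
46153 + (g(76) + m)/(-17188 - 16201) = 46153 + (1/26 + 71315735/6675396)/(-17188 - 16201) = 46153 + (71572481/6675396)/(-33389) = 46153 + (71572481/6675396)*(-1/33389) = 46153 - 71572481/222884797044 = 10286801966399251/222884797044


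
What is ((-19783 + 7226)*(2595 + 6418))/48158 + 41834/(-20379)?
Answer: -2308433257111/981411882 ≈ -2352.2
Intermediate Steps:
((-19783 + 7226)*(2595 + 6418))/48158 + 41834/(-20379) = -12557*9013*(1/48158) + 41834*(-1/20379) = -113176241*1/48158 - 41834/20379 = -113176241/48158 - 41834/20379 = -2308433257111/981411882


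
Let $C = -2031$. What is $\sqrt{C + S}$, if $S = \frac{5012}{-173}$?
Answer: $\frac{5 i \sqrt{2466115}}{173} \approx 45.387 i$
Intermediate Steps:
$S = - \frac{5012}{173}$ ($S = 5012 \left(- \frac{1}{173}\right) = - \frac{5012}{173} \approx -28.971$)
$\sqrt{C + S} = \sqrt{-2031 - \frac{5012}{173}} = \sqrt{- \frac{356375}{173}} = \frac{5 i \sqrt{2466115}}{173}$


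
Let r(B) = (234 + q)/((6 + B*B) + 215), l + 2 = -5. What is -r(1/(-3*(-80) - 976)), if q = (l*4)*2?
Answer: -96421888/119714817 ≈ -0.80543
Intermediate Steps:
l = -7 (l = -2 - 5 = -7)
q = -56 (q = -7*4*2 = -28*2 = -56)
r(B) = 178/(221 + B²) (r(B) = (234 - 56)/((6 + B*B) + 215) = 178/((6 + B²) + 215) = 178/(221 + B²))
-r(1/(-3*(-80) - 976)) = -178/(221 + (1/(-3*(-80) - 976))²) = -178/(221 + (1/(240 - 976))²) = -178/(221 + (1/(-736))²) = -178/(221 + (-1/736)²) = -178/(221 + 1/541696) = -178/119714817/541696 = -178*541696/119714817 = -1*96421888/119714817 = -96421888/119714817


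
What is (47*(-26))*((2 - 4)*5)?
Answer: 12220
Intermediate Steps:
(47*(-26))*((2 - 4)*5) = -(-2444)*5 = -1222*(-10) = 12220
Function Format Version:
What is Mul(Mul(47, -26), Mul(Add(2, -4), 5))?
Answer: 12220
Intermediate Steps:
Mul(Mul(47, -26), Mul(Add(2, -4), 5)) = Mul(-1222, Mul(-2, 5)) = Mul(-1222, -10) = 12220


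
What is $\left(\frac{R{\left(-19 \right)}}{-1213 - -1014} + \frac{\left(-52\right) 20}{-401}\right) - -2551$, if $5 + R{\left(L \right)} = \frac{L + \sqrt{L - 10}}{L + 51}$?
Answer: $\frac{6520846467}{2553568} - \frac{i \sqrt{29}}{6368} \approx 2553.6 - 0.00084566 i$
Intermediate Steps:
$R{\left(L \right)} = -5 + \frac{L + \sqrt{-10 + L}}{51 + L}$ ($R{\left(L \right)} = -5 + \frac{L + \sqrt{L - 10}}{L + 51} = -5 + \frac{L + \sqrt{-10 + L}}{51 + L}$)
$\left(\frac{R{\left(-19 \right)}}{-1213 - -1014} + \frac{\left(-52\right) 20}{-401}\right) - -2551 = \left(\frac{\frac{1}{51 - 19} \left(-255 + \sqrt{-10 - 19} - -76\right)}{-1213 - -1014} + \frac{\left(-52\right) 20}{-401}\right) - -2551 = \left(\frac{\frac{1}{32} \left(-255 + \sqrt{-29} + 76\right)}{-1213 + 1014} - - \frac{1040}{401}\right) + 2551 = \left(\frac{\frac{1}{32} \left(-255 + i \sqrt{29} + 76\right)}{-199} + \frac{1040}{401}\right) + 2551 = \left(\frac{-179 + i \sqrt{29}}{32} \left(- \frac{1}{199}\right) + \frac{1040}{401}\right) + 2551 = \left(\left(- \frac{179}{32} + \frac{i \sqrt{29}}{32}\right) \left(- \frac{1}{199}\right) + \frac{1040}{401}\right) + 2551 = \left(\left(\frac{179}{6368} - \frac{i \sqrt{29}}{6368}\right) + \frac{1040}{401}\right) + 2551 = \left(\frac{6694499}{2553568} - \frac{i \sqrt{29}}{6368}\right) + 2551 = \frac{6520846467}{2553568} - \frac{i \sqrt{29}}{6368}$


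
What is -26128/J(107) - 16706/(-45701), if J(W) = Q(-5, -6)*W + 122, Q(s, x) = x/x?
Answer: -1190250054/10465529 ≈ -113.73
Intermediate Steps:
Q(s, x) = 1
J(W) = 122 + W (J(W) = 1*W + 122 = W + 122 = 122 + W)
-26128/J(107) - 16706/(-45701) = -26128/(122 + 107) - 16706/(-45701) = -26128/229 - 16706*(-1/45701) = -26128*1/229 + 16706/45701 = -26128/229 + 16706/45701 = -1190250054/10465529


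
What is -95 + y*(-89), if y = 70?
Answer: -6325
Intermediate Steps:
-95 + y*(-89) = -95 + 70*(-89) = -95 - 6230 = -6325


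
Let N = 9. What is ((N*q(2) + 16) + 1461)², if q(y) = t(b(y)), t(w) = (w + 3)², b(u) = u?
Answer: 2896804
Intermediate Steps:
t(w) = (3 + w)²
q(y) = (3 + y)²
((N*q(2) + 16) + 1461)² = ((9*(3 + 2)² + 16) + 1461)² = ((9*5² + 16) + 1461)² = ((9*25 + 16) + 1461)² = ((225 + 16) + 1461)² = (241 + 1461)² = 1702² = 2896804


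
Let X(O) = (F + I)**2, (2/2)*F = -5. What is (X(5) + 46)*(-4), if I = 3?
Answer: -200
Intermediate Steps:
F = -5
X(O) = 4 (X(O) = (-5 + 3)**2 = (-2)**2 = 4)
(X(5) + 46)*(-4) = (4 + 46)*(-4) = 50*(-4) = -200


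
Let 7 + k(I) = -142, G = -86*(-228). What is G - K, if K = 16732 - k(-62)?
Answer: 2727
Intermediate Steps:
G = 19608
k(I) = -149 (k(I) = -7 - 142 = -149)
K = 16881 (K = 16732 - 1*(-149) = 16732 + 149 = 16881)
G - K = 19608 - 1*16881 = 19608 - 16881 = 2727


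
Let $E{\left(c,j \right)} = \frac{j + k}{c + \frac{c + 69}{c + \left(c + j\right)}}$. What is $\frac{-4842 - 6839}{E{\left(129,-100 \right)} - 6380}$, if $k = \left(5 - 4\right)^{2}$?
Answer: $\frac{40065830}{21886007} \approx 1.8307$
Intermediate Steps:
$k = 1$ ($k = 1^{2} = 1$)
$E{\left(c,j \right)} = \frac{1 + j}{c + \frac{69 + c}{j + 2 c}}$ ($E{\left(c,j \right)} = \frac{j + 1}{c + \frac{c + 69}{c + \left(c + j\right)}} = \frac{1 + j}{c + \frac{69 + c}{j + 2 c}}$)
$\frac{-4842 - 6839}{E{\left(129,-100 \right)} - 6380} = \frac{-4842 - 6839}{\frac{-100 + \left(-100\right)^{2} + 2 \cdot 129 + 2 \cdot 129 \left(-100\right)}{69 + 129 + 2 \cdot 129^{2} + 129 \left(-100\right)} - 6380} = - \frac{11681}{\frac{-100 + 10000 + 258 - 25800}{69 + 129 + 2 \cdot 16641 - 12900} - 6380} = - \frac{11681}{\frac{1}{69 + 129 + 33282 - 12900} \left(-15642\right) - 6380} = - \frac{11681}{\frac{1}{20580} \left(-15642\right) - 6380} = - \frac{11681}{- \frac{2607}{3430} - 6380} = - \frac{11681}{- \frac{21886007}{3430}} = \left(-11681\right) \left(- \frac{3430}{21886007}\right) = \frac{40065830}{21886007}$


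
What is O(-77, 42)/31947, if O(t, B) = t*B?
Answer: -1078/10649 ≈ -0.10123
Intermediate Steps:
O(t, B) = B*t
O(-77, 42)/31947 = (42*(-77))/31947 = -3234*1/31947 = -1078/10649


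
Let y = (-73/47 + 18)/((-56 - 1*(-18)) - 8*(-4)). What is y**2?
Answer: 597529/79524 ≈ 7.5138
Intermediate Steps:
y = -773/282 (y = (-73*1/47 + 18)/((-56 + 18) + 32) = (-73/47 + 18)/(-38 + 32) = (773/47)/(-6) = (773/47)*(-1/6) = -773/282 ≈ -2.7411)
y**2 = (-773/282)**2 = 597529/79524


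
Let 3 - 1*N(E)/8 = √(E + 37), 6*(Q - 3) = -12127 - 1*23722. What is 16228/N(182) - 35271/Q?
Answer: -115738727/5016340 - 4057*√219/420 ≈ -166.02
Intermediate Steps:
Q = -35831/6 (Q = 3 + (-12127 - 1*23722)/6 = 3 + (-12127 - 23722)/6 = 3 + (⅙)*(-35849) = 3 - 35849/6 = -35831/6 ≈ -5971.8)
N(E) = 24 - 8*√(37 + E) (N(E) = 24 - 8*√(E + 37) = 24 - 8*√(37 + E))
16228/N(182) - 35271/Q = 16228/(24 - 8*√(37 + 182)) - 35271/(-35831/6) = 16228/(24 - 8*√219) - 35271*(-6/35831) = 16228/(24 - 8*√219) + 211626/35831 = 211626/35831 + 16228/(24 - 8*√219)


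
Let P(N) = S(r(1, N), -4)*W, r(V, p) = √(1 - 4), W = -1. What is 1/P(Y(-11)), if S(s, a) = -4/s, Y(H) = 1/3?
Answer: I*√3/4 ≈ 0.43301*I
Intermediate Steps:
Y(H) = ⅓
r(V, p) = I*√3 (r(V, p) = √(-3) = I*√3)
P(N) = -4*I*√3/3 (P(N) = -4*(-I*√3/3)*(-1) = -(-4)*I*√3/3*(-1) = (4*I*√3/3)*(-1) = -4*I*√3/3)
1/P(Y(-11)) = 1/(-4*I*√3/3) = I*√3/4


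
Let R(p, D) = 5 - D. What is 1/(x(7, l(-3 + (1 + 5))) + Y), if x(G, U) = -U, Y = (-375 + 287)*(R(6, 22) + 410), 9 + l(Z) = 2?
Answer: -1/34577 ≈ -2.8921e-5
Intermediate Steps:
l(Z) = -7 (l(Z) = -9 + 2 = -7)
Y = -34584 (Y = (-375 + 287)*((5 - 1*22) + 410) = -88*((5 - 22) + 410) = -88*(-17 + 410) = -88*393 = -34584)
1/(x(7, l(-3 + (1 + 5))) + Y) = 1/(-1*(-7) - 34584) = 1/(7 - 34584) = 1/(-34577) = -1/34577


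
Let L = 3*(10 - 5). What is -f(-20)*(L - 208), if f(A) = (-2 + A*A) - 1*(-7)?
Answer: 78165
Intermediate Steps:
L = 15 (L = 3*5 = 15)
f(A) = 5 + A**2 (f(A) = (-2 + A**2) + 7 = 5 + A**2)
-f(-20)*(L - 208) = -(5 + (-20)**2)*(15 - 208) = -(5 + 400)*(-193) = -405*(-193) = -1*(-78165) = 78165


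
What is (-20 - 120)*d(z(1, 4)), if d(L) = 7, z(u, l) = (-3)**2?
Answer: -980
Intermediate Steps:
z(u, l) = 9
(-20 - 120)*d(z(1, 4)) = (-20 - 120)*7 = -140*7 = -980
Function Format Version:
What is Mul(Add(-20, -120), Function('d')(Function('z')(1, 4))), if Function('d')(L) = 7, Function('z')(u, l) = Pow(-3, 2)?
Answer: -980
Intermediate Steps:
Function('z')(u, l) = 9
Mul(Add(-20, -120), Function('d')(Function('z')(1, 4))) = Mul(Add(-20, -120), 7) = Mul(-140, 7) = -980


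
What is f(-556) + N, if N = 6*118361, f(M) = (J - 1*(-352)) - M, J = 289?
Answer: 711363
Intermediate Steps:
f(M) = 641 - M (f(M) = (289 - 1*(-352)) - M = (289 + 352) - M = 641 - M)
N = 710166
f(-556) + N = (641 - 1*(-556)) + 710166 = (641 + 556) + 710166 = 1197 + 710166 = 711363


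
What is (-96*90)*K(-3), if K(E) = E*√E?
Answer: 25920*I*√3 ≈ 44895.0*I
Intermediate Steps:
K(E) = E^(3/2)
(-96*90)*K(-3) = (-96*90)*(-3)^(3/2) = -(-25920)*I*√3 = 25920*I*√3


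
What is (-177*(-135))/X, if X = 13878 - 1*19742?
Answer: -23895/5864 ≈ -4.0749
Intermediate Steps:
X = -5864 (X = 13878 - 19742 = -5864)
(-177*(-135))/X = -177*(-135)/(-5864) = 23895*(-1/5864) = -23895/5864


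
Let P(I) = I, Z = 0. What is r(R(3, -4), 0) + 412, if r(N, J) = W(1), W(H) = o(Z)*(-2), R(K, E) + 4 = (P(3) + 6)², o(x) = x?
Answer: 412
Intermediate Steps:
R(K, E) = 77 (R(K, E) = -4 + (3 + 6)² = -4 + 9² = -4 + 81 = 77)
W(H) = 0 (W(H) = 0*(-2) = 0)
r(N, J) = 0
r(R(3, -4), 0) + 412 = 0 + 412 = 412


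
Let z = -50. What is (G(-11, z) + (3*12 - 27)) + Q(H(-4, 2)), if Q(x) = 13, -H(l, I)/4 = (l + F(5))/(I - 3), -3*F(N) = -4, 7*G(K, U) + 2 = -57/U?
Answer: 7657/350 ≈ 21.877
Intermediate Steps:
G(K, U) = -2/7 - 57/(7*U) (G(K, U) = -2/7 + (-57/U)/7 = -2/7 - 57/(7*U))
F(N) = 4/3 (F(N) = -⅓*(-4) = 4/3)
H(l, I) = -4*(4/3 + l)/(-3 + I) (H(l, I) = -4*(l + 4/3)/(I - 3) = -4*(4/3 + l)/(-3 + I))
(G(-11, z) + (3*12 - 27)) + Q(H(-4, 2)) = ((⅐)*(-57 - 2*(-50))/(-50) + (3*12 - 27)) + 13 = ((⅐)*(-1/50)*(-57 + 100) + (36 - 27)) + 13 = ((⅐)*(-1/50)*43 + 9) + 13 = (-43/350 + 9) + 13 = 3107/350 + 13 = 7657/350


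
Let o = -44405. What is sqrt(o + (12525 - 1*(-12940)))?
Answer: 2*I*sqrt(4735) ≈ 137.62*I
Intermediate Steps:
sqrt(o + (12525 - 1*(-12940))) = sqrt(-44405 + (12525 - 1*(-12940))) = sqrt(-44405 + (12525 + 12940)) = sqrt(-44405 + 25465) = sqrt(-18940) = 2*I*sqrt(4735)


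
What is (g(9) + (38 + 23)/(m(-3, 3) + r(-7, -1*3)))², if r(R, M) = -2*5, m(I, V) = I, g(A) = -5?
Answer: 15876/169 ≈ 93.941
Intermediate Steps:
r(R, M) = -10
(g(9) + (38 + 23)/(m(-3, 3) + r(-7, -1*3)))² = (-5 + (38 + 23)/(-3 - 10))² = (-5 + 61/(-13))² = (-5 + 61*(-1/13))² = (-5 - 61/13)² = (-126/13)² = 15876/169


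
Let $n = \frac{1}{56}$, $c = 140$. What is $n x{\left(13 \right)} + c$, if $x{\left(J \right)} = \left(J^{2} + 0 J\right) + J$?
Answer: $\frac{573}{4} \approx 143.25$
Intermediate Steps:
$x{\left(J \right)} = J + J^{2}$ ($x{\left(J \right)} = \left(J^{2} + 0\right) + J = J^{2} + J = J + J^{2}$)
$n = \frac{1}{56} \approx 0.017857$
$n x{\left(13 \right)} + c = \frac{13 \left(1 + 13\right)}{56} + 140 = \frac{13 \cdot 14}{56} + 140 = \frac{1}{56} \cdot 182 + 140 = \frac{13}{4} + 140 = \frac{573}{4}$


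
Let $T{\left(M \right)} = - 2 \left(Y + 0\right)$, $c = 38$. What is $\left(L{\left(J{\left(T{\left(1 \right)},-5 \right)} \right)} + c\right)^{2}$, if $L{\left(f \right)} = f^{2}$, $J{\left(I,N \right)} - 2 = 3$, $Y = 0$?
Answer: $3969$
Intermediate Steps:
$T{\left(M \right)} = 0$ ($T{\left(M \right)} = - 2 \left(0 + 0\right) = \left(-2\right) 0 = 0$)
$J{\left(I,N \right)} = 5$ ($J{\left(I,N \right)} = 2 + 3 = 5$)
$\left(L{\left(J{\left(T{\left(1 \right)},-5 \right)} \right)} + c\right)^{2} = \left(5^{2} + 38\right)^{2} = \left(25 + 38\right)^{2} = 63^{2} = 3969$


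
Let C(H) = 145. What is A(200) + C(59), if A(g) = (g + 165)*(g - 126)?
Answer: 27155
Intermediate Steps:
A(g) = (-126 + g)*(165 + g) (A(g) = (165 + g)*(-126 + g) = (-126 + g)*(165 + g))
A(200) + C(59) = (-20790 + 200² + 39*200) + 145 = (-20790 + 40000 + 7800) + 145 = 27010 + 145 = 27155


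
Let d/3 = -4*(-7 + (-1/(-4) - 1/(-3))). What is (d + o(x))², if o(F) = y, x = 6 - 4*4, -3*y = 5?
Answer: 51076/9 ≈ 5675.1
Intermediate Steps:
y = -5/3 (y = -⅓*5 = -5/3 ≈ -1.6667)
x = -10 (x = 6 - 16 = -10)
o(F) = -5/3
d = 77 (d = 3*(-4*(-7 + (-1/(-4) - 1/(-3)))) = 3*(-4*(-7 + (-1*(-¼) - 1*(-⅓)))) = 3*(-4*(-7 + (¼ + ⅓))) = 3*(-4*(-7 + 7/12)) = 3*(-4*(-77/12)) = 3*(77/3) = 77)
(d + o(x))² = (77 - 5/3)² = (226/3)² = 51076/9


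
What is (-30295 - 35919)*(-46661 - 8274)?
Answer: 3637466090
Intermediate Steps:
(-30295 - 35919)*(-46661 - 8274) = -66214*(-54935) = 3637466090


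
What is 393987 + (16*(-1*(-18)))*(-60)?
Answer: 376707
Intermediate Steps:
393987 + (16*(-1*(-18)))*(-60) = 393987 + (16*18)*(-60) = 393987 + 288*(-60) = 393987 - 17280 = 376707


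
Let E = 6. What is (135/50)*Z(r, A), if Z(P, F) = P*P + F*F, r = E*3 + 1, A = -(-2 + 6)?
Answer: 10179/10 ≈ 1017.9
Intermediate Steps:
A = -4 (A = -1*4 = -4)
r = 19 (r = 6*3 + 1 = 18 + 1 = 19)
Z(P, F) = F² + P² (Z(P, F) = P² + F² = F² + P²)
(135/50)*Z(r, A) = (135/50)*((-4)² + 19²) = (135*(1/50))*(16 + 361) = (27/10)*377 = 10179/10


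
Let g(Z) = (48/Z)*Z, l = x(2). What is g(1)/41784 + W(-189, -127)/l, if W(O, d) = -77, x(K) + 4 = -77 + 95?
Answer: -19147/3482 ≈ -5.4988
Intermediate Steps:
x(K) = 14 (x(K) = -4 + (-77 + 95) = -4 + 18 = 14)
l = 14
g(Z) = 48
g(1)/41784 + W(-189, -127)/l = 48/41784 - 77/14 = 48*(1/41784) - 77*1/14 = 2/1741 - 11/2 = -19147/3482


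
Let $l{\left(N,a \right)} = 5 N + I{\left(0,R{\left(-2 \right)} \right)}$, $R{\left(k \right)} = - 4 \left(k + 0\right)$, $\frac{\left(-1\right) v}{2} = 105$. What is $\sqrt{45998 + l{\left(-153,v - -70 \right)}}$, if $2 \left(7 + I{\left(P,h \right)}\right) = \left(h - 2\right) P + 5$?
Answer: $\frac{17 \sqrt{626}}{2} \approx 212.67$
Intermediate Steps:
$v = -210$ ($v = \left(-2\right) 105 = -210$)
$R{\left(k \right)} = - 4 k$
$I{\left(P,h \right)} = - \frac{9}{2} + \frac{P \left(-2 + h\right)}{2}$ ($I{\left(P,h \right)} = -7 + \frac{\left(h - 2\right) P + 5}{2} = -7 + \frac{\left(-2 + h\right) P + 5}{2} = -7 + \frac{P \left(-2 + h\right) + 5}{2} = -7 + \frac{5 + P \left(-2 + h\right)}{2} = -7 + \left(\frac{5}{2} + \frac{P \left(-2 + h\right)}{2}\right) = - \frac{9}{2} + \frac{P \left(-2 + h\right)}{2}$)
$l{\left(N,a \right)} = - \frac{9}{2} + 5 N$ ($l{\left(N,a \right)} = 5 N - \left(\frac{9}{2} + 0 \left(\left(-4\right) \left(-2\right)\right)\right) = 5 N + \left(- \frac{9}{2} + 0 + \frac{1}{2} \cdot 0 \cdot 8\right) = 5 N + \left(- \frac{9}{2} + 0 + 0\right) = 5 N - \frac{9}{2} = - \frac{9}{2} + 5 N$)
$\sqrt{45998 + l{\left(-153,v - -70 \right)}} = \sqrt{45998 + \left(- \frac{9}{2} + 5 \left(-153\right)\right)} = \sqrt{45998 - \frac{1539}{2}} = \sqrt{\frac{90457}{2}} = \frac{17 \sqrt{626}}{2}$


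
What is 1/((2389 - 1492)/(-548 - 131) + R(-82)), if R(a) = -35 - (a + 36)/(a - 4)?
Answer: -29197/1076083 ≈ -0.027133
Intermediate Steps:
R(a) = -35 - (36 + a)/(-4 + a)
1/((2389 - 1492)/(-548 - 131) + R(-82)) = 1/((2389 - 1492)/(-548 - 131) + 4*(26 - 9*(-82))/(-4 - 82)) = 1/(897/(-679) + 4*(26 + 738)/(-86)) = 1/(897*(-1/679) + 4*(-1/86)*764) = 1/(-897/679 - 1528/43) = 1/(-1076083/29197) = -29197/1076083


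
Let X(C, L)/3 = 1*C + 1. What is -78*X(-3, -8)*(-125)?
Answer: -58500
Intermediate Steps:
X(C, L) = 3 + 3*C (X(C, L) = 3*(1*C + 1) = 3*(C + 1) = 3*(1 + C) = 3 + 3*C)
-78*X(-3, -8)*(-125) = -78*(3 + 3*(-3))*(-125) = -78*(3 - 9)*(-125) = -78*(-6)*(-125) = 468*(-125) = -58500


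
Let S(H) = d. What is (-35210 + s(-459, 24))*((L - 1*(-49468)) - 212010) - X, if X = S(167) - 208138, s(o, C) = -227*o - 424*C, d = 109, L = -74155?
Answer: -13919232450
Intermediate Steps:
s(o, C) = -424*C - 227*o
S(H) = 109
X = -208029 (X = 109 - 208138 = -208029)
(-35210 + s(-459, 24))*((L - 1*(-49468)) - 212010) - X = (-35210 + (-424*24 - 227*(-459)))*((-74155 - 1*(-49468)) - 212010) - 1*(-208029) = (-35210 + (-10176 + 104193))*((-74155 + 49468) - 212010) + 208029 = (-35210 + 94017)*(-24687 - 212010) + 208029 = 58807*(-236697) + 208029 = -13919440479 + 208029 = -13919232450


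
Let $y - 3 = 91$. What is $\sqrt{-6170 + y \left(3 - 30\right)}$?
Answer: $2 i \sqrt{2177} \approx 93.317 i$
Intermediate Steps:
$y = 94$ ($y = 3 + 91 = 94$)
$\sqrt{-6170 + y \left(3 - 30\right)} = \sqrt{-6170 + 94 \left(3 - 30\right)} = \sqrt{-6170 + 94 \left(-27\right)} = \sqrt{-6170 - 2538} = \sqrt{-8708} = 2 i \sqrt{2177}$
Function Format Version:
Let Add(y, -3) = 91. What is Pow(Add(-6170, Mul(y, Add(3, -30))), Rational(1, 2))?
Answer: Mul(2, I, Pow(2177, Rational(1, 2))) ≈ Mul(93.317, I)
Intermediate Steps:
y = 94 (y = Add(3, 91) = 94)
Pow(Add(-6170, Mul(y, Add(3, -30))), Rational(1, 2)) = Pow(Add(-6170, Mul(94, Add(3, -30))), Rational(1, 2)) = Pow(Add(-6170, Mul(94, -27)), Rational(1, 2)) = Pow(Add(-6170, -2538), Rational(1, 2)) = Pow(-8708, Rational(1, 2)) = Mul(2, I, Pow(2177, Rational(1, 2)))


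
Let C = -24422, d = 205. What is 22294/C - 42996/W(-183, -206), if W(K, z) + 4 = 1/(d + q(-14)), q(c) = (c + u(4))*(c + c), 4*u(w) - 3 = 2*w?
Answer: 90996462169/8462223 ≈ 10753.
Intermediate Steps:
u(w) = 3/4 + w/2 (u(w) = 3/4 + (2*w)/4 = 3/4 + w/2)
q(c) = 2*c*(11/4 + c) (q(c) = (c + (3/4 + (1/2)*4))*(c + c) = (c + (3/4 + 2))*(2*c) = (c + 11/4)*(2*c) = (11/4 + c)*(2*c) = 2*c*(11/4 + c))
W(K, z) = -2079/520 (W(K, z) = -4 + 1/(205 + (1/2)*(-14)*(11 + 4*(-14))) = -4 + 1/(205 + (1/2)*(-14)*(11 - 56)) = -4 + 1/(205 + (1/2)*(-14)*(-45)) = -4 + 1/(205 + 315) = -4 + 1/520 = -2079/520)
22294/C - 42996/W(-183, -206) = 22294/(-24422) - 42996/(-2079/520) = 22294*(-1/24422) - 42996*(-520/2079) = -11147/12211 + 7452640/693 = 90996462169/8462223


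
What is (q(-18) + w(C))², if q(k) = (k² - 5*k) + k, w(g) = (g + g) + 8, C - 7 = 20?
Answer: 209764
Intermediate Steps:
C = 27 (C = 7 + 20 = 27)
w(g) = 8 + 2*g (w(g) = 2*g + 8 = 8 + 2*g)
q(k) = k² - 4*k
(q(-18) + w(C))² = (-18*(-4 - 18) + (8 + 2*27))² = (-18*(-22) + (8 + 54))² = (396 + 62)² = 458² = 209764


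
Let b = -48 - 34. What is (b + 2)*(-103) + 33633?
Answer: 41873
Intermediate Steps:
b = -82
(b + 2)*(-103) + 33633 = (-82 + 2)*(-103) + 33633 = -80*(-103) + 33633 = 8240 + 33633 = 41873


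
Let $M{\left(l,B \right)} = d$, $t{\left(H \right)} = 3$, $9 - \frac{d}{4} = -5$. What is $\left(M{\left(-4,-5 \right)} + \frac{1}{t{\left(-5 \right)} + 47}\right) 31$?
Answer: $\frac{86831}{50} \approx 1736.6$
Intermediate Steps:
$d = 56$ ($d = 36 - -20 = 36 + 20 = 56$)
$M{\left(l,B \right)} = 56$
$\left(M{\left(-4,-5 \right)} + \frac{1}{t{\left(-5 \right)} + 47}\right) 31 = \left(56 + \frac{1}{3 + 47}\right) 31 = \left(56 + \frac{1}{50}\right) 31 = \frac{2801}{50} \cdot 31 = \frac{86831}{50}$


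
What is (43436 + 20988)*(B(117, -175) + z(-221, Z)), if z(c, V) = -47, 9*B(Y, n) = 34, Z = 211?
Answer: -25060936/9 ≈ -2.7845e+6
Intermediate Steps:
B(Y, n) = 34/9 (B(Y, n) = (⅑)*34 = 34/9)
(43436 + 20988)*(B(117, -175) + z(-221, Z)) = (43436 + 20988)*(34/9 - 47) = 64424*(-389/9) = -25060936/9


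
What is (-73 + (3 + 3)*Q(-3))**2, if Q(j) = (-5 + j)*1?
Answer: 14641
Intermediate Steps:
Q(j) = -5 + j
(-73 + (3 + 3)*Q(-3))**2 = (-73 + (3 + 3)*(-5 - 3))**2 = (-73 + 6*(-8))**2 = (-73 - 48)**2 = (-121)**2 = 14641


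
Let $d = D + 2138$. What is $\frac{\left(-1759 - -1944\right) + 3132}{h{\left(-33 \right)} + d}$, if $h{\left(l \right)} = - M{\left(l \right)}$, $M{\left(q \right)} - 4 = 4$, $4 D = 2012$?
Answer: $\frac{3317}{2633} \approx 1.2598$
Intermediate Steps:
$D = 503$ ($D = \frac{1}{4} \cdot 2012 = 503$)
$M{\left(q \right)} = 8$ ($M{\left(q \right)} = 4 + 4 = 8$)
$h{\left(l \right)} = -8$ ($h{\left(l \right)} = \left(-1\right) 8 = -8$)
$d = 2641$ ($d = 503 + 2138 = 2641$)
$\frac{\left(-1759 - -1944\right) + 3132}{h{\left(-33 \right)} + d} = \frac{\left(-1759 - -1944\right) + 3132}{-8 + 2641} = \frac{\left(-1759 + 1944\right) + 3132}{2633} = \left(185 + 3132\right) \frac{1}{2633} = 3317 \cdot \frac{1}{2633} = \frac{3317}{2633}$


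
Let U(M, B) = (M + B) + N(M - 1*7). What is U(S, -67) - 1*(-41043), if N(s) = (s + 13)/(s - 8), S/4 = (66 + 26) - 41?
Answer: 370630/9 ≈ 41181.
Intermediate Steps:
S = 204 (S = 4*((66 + 26) - 41) = 4*(92 - 41) = 4*51 = 204)
N(s) = (13 + s)/(-8 + s)
U(M, B) = B + M + (6 + M)/(-15 + M) (U(M, B) = (M + B) + (13 + (M - 1*7))/(-8 + (M - 1*7)) = (B + M) + (13 + (M - 7))/(-8 + (M - 7)) = (B + M) + (13 + (-7 + M))/(-8 + (-7 + M)) = (B + M) + (6 + M)/(-15 + M) = B + M + (6 + M)/(-15 + M))
U(S, -67) - 1*(-41043) = (6 + 204 + (-15 + 204)*(-67 + 204))/(-15 + 204) - 1*(-41043) = (6 + 204 + 189*137)/189 + 41043 = (6 + 204 + 25893)/189 + 41043 = (1/189)*26103 + 41043 = 1243/9 + 41043 = 370630/9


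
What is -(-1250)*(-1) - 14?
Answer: -1264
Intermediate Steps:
-(-1250)*(-1) - 14 = -125*10 - 14 = -1250 - 14 = -1264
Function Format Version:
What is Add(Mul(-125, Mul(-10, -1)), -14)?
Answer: -1264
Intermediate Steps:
Add(Mul(-125, Mul(-10, -1)), -14) = Add(Mul(-125, 10), -14) = Add(-1250, -14) = -1264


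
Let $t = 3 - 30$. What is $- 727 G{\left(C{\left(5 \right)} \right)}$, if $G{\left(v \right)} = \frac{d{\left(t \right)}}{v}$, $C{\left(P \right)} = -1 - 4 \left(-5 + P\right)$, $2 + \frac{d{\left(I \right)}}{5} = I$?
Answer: $-105415$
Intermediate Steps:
$t = -27$ ($t = 3 - 30 = -27$)
$d{\left(I \right)} = -10 + 5 I$
$C{\left(P \right)} = 19 - 4 P$ ($C{\left(P \right)} = -1 - \left(-20 + 4 P\right) = 19 - 4 P$)
$G{\left(v \right)} = - \frac{145}{v}$ ($G{\left(v \right)} = \frac{-10 + 5 \left(-27\right)}{v} = \frac{-10 - 135}{v} = - \frac{145}{v}$)
$- 727 G{\left(C{\left(5 \right)} \right)} = - 727 \left(- \frac{145}{19 - 20}\right) = - 727 \left(- \frac{145}{-1}\right) = - 727 \left(\left(-145\right) \left(-1\right)\right) = \left(-727\right) 145 = -105415$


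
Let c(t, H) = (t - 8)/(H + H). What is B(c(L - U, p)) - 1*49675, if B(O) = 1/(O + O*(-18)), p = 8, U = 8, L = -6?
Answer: -9289217/187 ≈ -49675.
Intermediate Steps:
c(t, H) = (-8 + t)/(2*H) (c(t, H) = (-8 + t)/((2*H)) = (-8 + t)*(1/(2*H)) = (-8 + t)/(2*H))
B(O) = -1/(17*O) (B(O) = 1/(O - 18*O) = 1/(-17*O) = -1/(17*O))
B(c(L - U, p)) - 1*49675 = -16/(-8 + (-6 - 1*8))/17 - 1*49675 = -16/(-8 + (-6 - 8))/17 - 49675 = -16/(-8 - 14)/17 - 49675 = -1/(17*((½)*(⅛)*(-22))) - 49675 = -1/(17*(-11/8)) - 49675 = -1/17*(-8/11) - 49675 = 8/187 - 49675 = -9289217/187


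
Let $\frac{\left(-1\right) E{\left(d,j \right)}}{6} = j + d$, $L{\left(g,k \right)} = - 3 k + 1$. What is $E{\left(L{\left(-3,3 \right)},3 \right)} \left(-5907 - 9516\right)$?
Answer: $-462690$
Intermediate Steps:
$L{\left(g,k \right)} = 1 - 3 k$
$E{\left(d,j \right)} = - 6 d - 6 j$ ($E{\left(d,j \right)} = - 6 \left(j + d\right) = - 6 \left(d + j\right) = - 6 d - 6 j$)
$E{\left(L{\left(-3,3 \right)},3 \right)} \left(-5907 - 9516\right) = \left(- 6 \left(1 - 9\right) - 18\right) \left(-5907 - 9516\right) = \left(- 6 \left(1 - 9\right) - 18\right) \left(-15423\right) = \left(\left(-6\right) \left(-8\right) - 18\right) \left(-15423\right) = \left(48 - 18\right) \left(-15423\right) = 30 \left(-15423\right) = -462690$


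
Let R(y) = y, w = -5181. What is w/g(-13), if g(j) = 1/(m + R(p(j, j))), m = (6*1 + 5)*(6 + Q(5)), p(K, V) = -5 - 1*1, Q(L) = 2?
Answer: -424842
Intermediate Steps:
p(K, V) = -6 (p(K, V) = -5 - 1 = -6)
m = 88 (m = (6*1 + 5)*(6 + 2) = (6 + 5)*8 = 11*8 = 88)
g(j) = 1/82 (g(j) = 1/(88 - 6) = 1/82)
w/g(-13) = -5181/1/82 = -5181*82 = -424842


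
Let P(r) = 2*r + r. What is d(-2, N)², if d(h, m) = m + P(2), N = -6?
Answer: 0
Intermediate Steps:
P(r) = 3*r
d(h, m) = 6 + m (d(h, m) = m + 3*2 = m + 6 = 6 + m)
d(-2, N)² = (6 - 6)² = 0² = 0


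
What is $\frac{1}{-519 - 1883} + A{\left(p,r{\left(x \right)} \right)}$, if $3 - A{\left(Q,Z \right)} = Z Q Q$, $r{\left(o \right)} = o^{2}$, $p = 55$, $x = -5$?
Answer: $- \frac{181644045}{2402} \approx -75622.0$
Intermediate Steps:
$A{\left(Q,Z \right)} = 3 - Z Q^{2}$ ($A{\left(Q,Z \right)} = 3 - Z Q Q = 3 - Q Z Q = 3 - Z Q^{2}$)
$\frac{1}{-519 - 1883} + A{\left(p,r{\left(x \right)} \right)} = \frac{1}{-519 - 1883} + \left(3 - \left(-5\right)^{2} \cdot 55^{2}\right) = \frac{1}{-2402} + \left(3 - 25 \cdot 3025\right) = - \frac{1}{2402} + \left(3 - 75625\right) = - \frac{1}{2402} - 75622 = - \frac{181644045}{2402}$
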